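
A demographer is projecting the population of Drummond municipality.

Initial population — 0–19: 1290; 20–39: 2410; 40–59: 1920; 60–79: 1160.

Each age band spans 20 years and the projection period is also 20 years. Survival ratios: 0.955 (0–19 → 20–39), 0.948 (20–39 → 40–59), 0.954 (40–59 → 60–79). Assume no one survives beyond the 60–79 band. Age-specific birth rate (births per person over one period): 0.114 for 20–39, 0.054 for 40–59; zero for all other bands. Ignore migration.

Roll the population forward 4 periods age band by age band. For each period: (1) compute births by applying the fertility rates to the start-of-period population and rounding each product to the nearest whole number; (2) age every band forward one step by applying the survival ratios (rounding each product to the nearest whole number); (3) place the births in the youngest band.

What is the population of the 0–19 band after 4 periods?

48

— Period 1 —
Births: 2410 * 0.114 = 275, 1920 * 0.054 = 104 → total 379
20–39: 1290 * 0.955 = 1232
40–59: 2410 * 0.948 = 2285
60–79: 1920 * 0.954 = 1832
Giving 379 / 1232 / 2285 / 1832.
— Period 2 —
Births: 1232 * 0.114 = 140, 2285 * 0.054 = 123 → total 263
20–39: 379 * 0.955 = 362
40–59: 1232 * 0.948 = 1168
60–79: 2285 * 0.954 = 2180
Giving 263 / 362 / 1168 / 2180.
— Period 3 —
Births: 362 * 0.114 = 41, 1168 * 0.054 = 63 → total 104
20–39: 263 * 0.955 = 251
40–59: 362 * 0.948 = 343
60–79: 1168 * 0.954 = 1114
Giving 104 / 251 / 343 / 1114.
— Period 4 —
Births: 251 * 0.114 = 29, 343 * 0.054 = 19 → total 48
20–39: 104 * 0.955 = 99
40–59: 251 * 0.948 = 238
60–79: 343 * 0.954 = 327
Giving 48 / 99 / 238 / 327.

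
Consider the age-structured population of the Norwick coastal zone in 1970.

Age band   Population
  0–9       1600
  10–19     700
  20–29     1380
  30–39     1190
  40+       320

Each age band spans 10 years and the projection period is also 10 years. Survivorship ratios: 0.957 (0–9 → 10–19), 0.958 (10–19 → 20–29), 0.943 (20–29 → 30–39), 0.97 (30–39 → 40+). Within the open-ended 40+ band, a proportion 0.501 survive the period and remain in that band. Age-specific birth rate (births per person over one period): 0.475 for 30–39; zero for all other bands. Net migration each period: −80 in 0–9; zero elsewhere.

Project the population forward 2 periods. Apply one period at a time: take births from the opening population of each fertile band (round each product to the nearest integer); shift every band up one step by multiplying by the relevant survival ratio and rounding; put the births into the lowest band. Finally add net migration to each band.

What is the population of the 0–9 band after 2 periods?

— Period 1 —
Births: 1190 * 0.475 = 565
10–19: 1600 * 0.957 = 1531
20–29: 700 * 0.958 = 671
30–39: 1380 * 0.943 = 1301
40+: 1190 * 0.97 + 320 * 0.501 = 1154 + 160 = 1314
Net migration: 0–9 − 80 → 485
End of period: [485, 1531, 671, 1301, 1314]
— Period 2 —
Births: 1301 * 0.475 = 618
10–19: 485 * 0.957 = 464
20–29: 1531 * 0.958 = 1467
30–39: 671 * 0.943 = 633
40+: 1301 * 0.97 + 1314 * 0.501 = 1262 + 658 = 1920
Net migration: 0–9 − 80 → 538
End of period: [538, 464, 1467, 633, 1920]

538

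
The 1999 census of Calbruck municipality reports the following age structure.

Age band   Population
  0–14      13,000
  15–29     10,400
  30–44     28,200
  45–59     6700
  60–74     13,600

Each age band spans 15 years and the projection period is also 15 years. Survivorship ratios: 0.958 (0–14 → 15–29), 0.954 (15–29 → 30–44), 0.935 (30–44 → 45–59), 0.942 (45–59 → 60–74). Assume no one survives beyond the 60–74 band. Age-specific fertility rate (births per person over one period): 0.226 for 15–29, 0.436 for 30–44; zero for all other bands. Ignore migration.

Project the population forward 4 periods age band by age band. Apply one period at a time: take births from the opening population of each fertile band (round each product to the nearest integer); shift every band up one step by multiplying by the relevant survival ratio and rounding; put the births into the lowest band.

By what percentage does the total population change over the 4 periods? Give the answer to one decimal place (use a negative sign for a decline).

Period 1:
Births: 10400 * 0.226 = 2350  |  28200 * 0.436 = 12295 — total 14645
15–29: 13000 * 0.958 = 12454
30–44: 10400 * 0.954 = 9922
45–59: 28200 * 0.935 = 26367
60–74: 6700 * 0.942 = 6311
→ [14645, 12454, 9922, 26367, 6311]
Period 2:
Births: 12454 * 0.226 = 2815  |  9922 * 0.436 = 4326 — total 7141
15–29: 14645 * 0.958 = 14030
30–44: 12454 * 0.954 = 11881
45–59: 9922 * 0.935 = 9277
60–74: 26367 * 0.942 = 24838
→ [7141, 14030, 11881, 9277, 24838]
Period 3:
Births: 14030 * 0.226 = 3171  |  11881 * 0.436 = 5180 — total 8351
15–29: 7141 * 0.958 = 6841
30–44: 14030 * 0.954 = 13385
45–59: 11881 * 0.935 = 11109
60–74: 9277 * 0.942 = 8739
→ [8351, 6841, 13385, 11109, 8739]
Period 4:
Births: 6841 * 0.226 = 1546  |  13385 * 0.436 = 5836 — total 7382
15–29: 8351 * 0.958 = 8000
30–44: 6841 * 0.954 = 6526
45–59: 13385 * 0.935 = 12515
60–74: 11109 * 0.942 = 10465
→ [7382, 8000, 6526, 12515, 10465]
Total: 71900 → 44888; change = -27012; percentage change = -37.6%

-37.6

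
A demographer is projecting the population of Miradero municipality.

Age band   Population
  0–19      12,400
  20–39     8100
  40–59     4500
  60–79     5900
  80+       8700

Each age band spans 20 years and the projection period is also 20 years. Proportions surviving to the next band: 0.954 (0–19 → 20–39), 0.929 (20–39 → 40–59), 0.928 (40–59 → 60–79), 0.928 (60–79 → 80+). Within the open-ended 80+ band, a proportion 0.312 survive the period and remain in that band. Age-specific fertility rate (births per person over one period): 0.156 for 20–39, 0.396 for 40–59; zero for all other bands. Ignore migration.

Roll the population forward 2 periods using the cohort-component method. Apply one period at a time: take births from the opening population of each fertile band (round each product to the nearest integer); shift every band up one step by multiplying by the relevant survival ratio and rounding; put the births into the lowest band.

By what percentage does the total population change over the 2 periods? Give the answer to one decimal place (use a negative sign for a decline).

— Period 1 —
Births: 8100 * 0.156 = 1264 ; 4500 * 0.396 = 1782 — total 3046
20–39: 12400 * 0.954 = 11830
40–59: 8100 * 0.929 = 7525
60–79: 4500 * 0.928 = 4176
80+: 5900 * 0.928 + 8700 * 0.312 = 5475 + 2714 = 8189
End of period: [3046, 11830, 7525, 4176, 8189]
— Period 2 —
Births: 11830 * 0.156 = 1845 ; 7525 * 0.396 = 2980 — total 4825
20–39: 3046 * 0.954 = 2906
40–59: 11830 * 0.929 = 10990
60–79: 7525 * 0.928 = 6983
80+: 4176 * 0.928 + 8189 * 0.312 = 3875 + 2555 = 6430
End of period: [4825, 2906, 10990, 6983, 6430]
Total: 39600 → 32134; change = -7466; percentage change = -18.9%

-18.9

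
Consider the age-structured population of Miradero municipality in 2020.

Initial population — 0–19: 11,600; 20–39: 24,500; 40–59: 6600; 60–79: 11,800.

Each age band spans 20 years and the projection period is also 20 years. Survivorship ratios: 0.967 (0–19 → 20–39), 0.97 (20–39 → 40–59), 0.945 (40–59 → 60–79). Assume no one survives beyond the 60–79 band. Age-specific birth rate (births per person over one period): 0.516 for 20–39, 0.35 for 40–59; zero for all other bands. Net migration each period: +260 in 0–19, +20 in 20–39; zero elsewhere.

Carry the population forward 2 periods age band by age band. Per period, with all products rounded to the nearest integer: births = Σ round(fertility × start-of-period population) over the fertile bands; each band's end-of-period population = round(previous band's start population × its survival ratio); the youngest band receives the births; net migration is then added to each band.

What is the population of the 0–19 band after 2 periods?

14376

Period 1:
Births: 24500 × 0.516 = 12642, 6600 × 0.35 = 2310 → 14952
20–39: 11600 × 0.967 = 11217
40–59: 24500 × 0.97 = 23765
60–79: 6600 × 0.945 = 6237
Net migration: 0–19 + 260 → 15212; 20–39 + 20 → 11237
Population now: 0–19=15212, 20–39=11237, 40–59=23765, 60–79=6237
Period 2:
Births: 11237 × 0.516 = 5798, 23765 × 0.35 = 8318 → 14116
20–39: 15212 × 0.967 = 14710
40–59: 11237 × 0.97 = 10900
60–79: 23765 × 0.945 = 22458
Net migration: 0–19 + 260 → 14376; 20–39 + 20 → 14730
Population now: 0–19=14376, 20–39=14730, 40–59=10900, 60–79=22458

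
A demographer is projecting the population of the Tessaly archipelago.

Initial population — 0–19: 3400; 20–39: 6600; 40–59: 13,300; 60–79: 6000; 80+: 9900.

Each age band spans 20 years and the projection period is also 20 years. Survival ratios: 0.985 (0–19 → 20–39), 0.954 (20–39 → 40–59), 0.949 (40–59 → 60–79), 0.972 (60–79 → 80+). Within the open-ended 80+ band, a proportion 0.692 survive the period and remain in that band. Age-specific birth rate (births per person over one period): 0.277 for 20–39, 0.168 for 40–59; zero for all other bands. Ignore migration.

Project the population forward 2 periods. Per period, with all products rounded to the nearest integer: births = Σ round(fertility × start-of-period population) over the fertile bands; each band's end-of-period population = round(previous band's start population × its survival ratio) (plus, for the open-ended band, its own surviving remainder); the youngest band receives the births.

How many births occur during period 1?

Call the groups 1 to 5, youngest first.
— Period 1 —
Births: 6600 × 0.277 = 1828  |  13300 × 0.168 = 2234 — total 4062
Group 2: 3400 × 0.985 = 3349
Group 3: 6600 × 0.954 = 6296
Group 4: 13300 × 0.949 = 12622
Group 5: 6000 × 0.972 + 9900 × 0.692 = 5832 + 6851 = 12683
Population now: 0–19=4062, 20–39=3349, 40–59=6296, 60–79=12622, 80+=12683

4062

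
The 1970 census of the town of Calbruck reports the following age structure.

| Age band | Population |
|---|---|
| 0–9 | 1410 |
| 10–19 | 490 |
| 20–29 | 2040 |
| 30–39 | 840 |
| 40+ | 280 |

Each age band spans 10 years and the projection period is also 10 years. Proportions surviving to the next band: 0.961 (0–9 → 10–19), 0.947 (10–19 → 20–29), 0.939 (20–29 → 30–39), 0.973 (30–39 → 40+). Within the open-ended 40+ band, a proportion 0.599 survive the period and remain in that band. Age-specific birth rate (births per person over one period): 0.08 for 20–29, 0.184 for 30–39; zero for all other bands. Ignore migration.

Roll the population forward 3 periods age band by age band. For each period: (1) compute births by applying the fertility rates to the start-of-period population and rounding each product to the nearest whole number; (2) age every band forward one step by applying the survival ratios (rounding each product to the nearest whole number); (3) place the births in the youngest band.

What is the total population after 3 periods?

[period 1]
Births: 2040 × 0.08 = 163 ; 840 × 0.184 = 155 → 318
10–19: 1410 × 0.961 = 1355
20–29: 490 × 0.947 = 464
30–39: 2040 × 0.939 = 1916
40+: 840 × 0.973 + 280 × 0.599 = 817 + 168 = 985
→ [318, 1355, 464, 1916, 985]
[period 2]
Births: 464 × 0.08 = 37 ; 1916 × 0.184 = 353 → 390
10–19: 318 × 0.961 = 306
20–29: 1355 × 0.947 = 1283
30–39: 464 × 0.939 = 436
40+: 1916 × 0.973 + 985 × 0.599 = 1864 + 590 = 2454
→ [390, 306, 1283, 436, 2454]
[period 3]
Births: 1283 × 0.08 = 103 ; 436 × 0.184 = 80 → 183
10–19: 390 × 0.961 = 375
20–29: 306 × 0.947 = 290
30–39: 1283 × 0.939 = 1205
40+: 436 × 0.973 + 2454 × 0.599 = 424 + 1470 = 1894
→ [183, 375, 290, 1205, 1894]
Total after period 3: 183 + 375 + 290 + 1205 + 1894 = 3947

3947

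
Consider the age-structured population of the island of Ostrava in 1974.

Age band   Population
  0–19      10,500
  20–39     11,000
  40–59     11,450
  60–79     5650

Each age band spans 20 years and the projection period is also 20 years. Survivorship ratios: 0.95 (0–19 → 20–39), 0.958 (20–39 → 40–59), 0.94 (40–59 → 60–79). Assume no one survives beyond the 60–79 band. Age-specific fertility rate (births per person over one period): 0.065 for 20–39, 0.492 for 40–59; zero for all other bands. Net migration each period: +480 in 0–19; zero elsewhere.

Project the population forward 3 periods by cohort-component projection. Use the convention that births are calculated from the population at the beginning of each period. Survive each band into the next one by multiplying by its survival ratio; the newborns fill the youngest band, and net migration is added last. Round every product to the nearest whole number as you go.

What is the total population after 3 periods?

(Groups numbered youngest = 1 to oldest = 4.)
After projecting period 1:
Births: 11000 × 0.065 = 715 ; 11450 × 0.492 = 5633 → total 6348
Group 2: 10500 × 0.95 = 9975
Group 3: 11000 × 0.958 = 10538
Group 4: 11450 × 0.94 = 10763
Net migration: Group 1 + 480 → 6828
End of period: [6828, 9975, 10538, 10763]
After projecting period 2:
Births: 9975 × 0.065 = 648 ; 10538 × 0.492 = 5185 → total 5833
Group 2: 6828 × 0.95 = 6487
Group 3: 9975 × 0.958 = 9556
Group 4: 10538 × 0.94 = 9906
Net migration: Group 1 + 480 → 6313
End of period: [6313, 6487, 9556, 9906]
After projecting period 3:
Births: 6487 × 0.065 = 422 ; 9556 × 0.492 = 4702 → total 5124
Group 2: 6313 × 0.95 = 5997
Group 3: 6487 × 0.958 = 6215
Group 4: 9556 × 0.94 = 8983
Net migration: Group 1 + 480 → 5604
End of period: [5604, 5997, 6215, 8983]
Total after period 3: 5604 + 5997 + 6215 + 8983 = 26799

26799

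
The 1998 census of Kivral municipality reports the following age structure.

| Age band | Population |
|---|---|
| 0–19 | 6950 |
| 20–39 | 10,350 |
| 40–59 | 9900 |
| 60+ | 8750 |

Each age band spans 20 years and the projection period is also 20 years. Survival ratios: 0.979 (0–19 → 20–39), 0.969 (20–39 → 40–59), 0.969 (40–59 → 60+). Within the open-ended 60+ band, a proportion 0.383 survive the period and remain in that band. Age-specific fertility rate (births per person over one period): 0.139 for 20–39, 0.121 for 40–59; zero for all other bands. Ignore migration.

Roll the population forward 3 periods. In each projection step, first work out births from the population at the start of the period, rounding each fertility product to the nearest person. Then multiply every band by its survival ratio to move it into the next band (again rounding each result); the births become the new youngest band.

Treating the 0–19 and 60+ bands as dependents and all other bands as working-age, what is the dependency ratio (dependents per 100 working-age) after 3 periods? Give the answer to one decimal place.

Let band 1 be 0–19 through band 4 = 60+.
After projecting period 1:
Births: 10350 × 0.139 = 1439  |  9900 × 0.121 = 1198 → 2637
Band 2: 6950 × 0.979 = 6804
Band 3: 10350 × 0.969 = 10029
Band 4: 9900 × 0.969 + 8750 × 0.383 = 9593 + 3351 = 12944
→ [2637, 6804, 10029, 12944]
After projecting period 2:
Births: 6804 × 0.139 = 946  |  10029 × 0.121 = 1214 → 2160
Band 2: 2637 × 0.979 = 2582
Band 3: 6804 × 0.969 = 6593
Band 4: 10029 × 0.969 + 12944 × 0.383 = 9718 + 4958 = 14676
→ [2160, 2582, 6593, 14676]
After projecting period 3:
Births: 2582 × 0.139 = 359  |  6593 × 0.121 = 798 → 1157
Band 2: 2160 × 0.979 = 2115
Band 3: 2582 × 0.969 = 2502
Band 4: 6593 × 0.969 + 14676 × 0.383 = 6389 + 5621 = 12010
→ [1157, 2115, 2502, 12010]
Dependents (band 0–19 + band 60+) = 1157 + 12010 = 13167; working-age = 4617; ratio = 13167/4617 × 100 = 285.2

285.2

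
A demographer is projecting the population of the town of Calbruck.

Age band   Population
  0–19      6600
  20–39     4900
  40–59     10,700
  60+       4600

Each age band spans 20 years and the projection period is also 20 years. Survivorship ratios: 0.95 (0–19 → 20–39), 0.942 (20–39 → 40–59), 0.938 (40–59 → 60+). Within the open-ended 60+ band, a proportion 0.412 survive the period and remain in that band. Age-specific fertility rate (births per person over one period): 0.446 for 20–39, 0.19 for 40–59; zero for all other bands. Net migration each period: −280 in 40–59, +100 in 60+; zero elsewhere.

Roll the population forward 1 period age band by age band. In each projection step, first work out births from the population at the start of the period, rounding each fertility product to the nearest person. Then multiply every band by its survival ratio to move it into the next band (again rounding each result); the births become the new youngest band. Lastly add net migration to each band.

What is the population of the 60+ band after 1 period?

Call the bands 1 to 4, youngest first.
Period 1.
Births: 4900 * 0.446 = 2185  |  10700 * 0.19 = 2033 → total 4218
Band 2: 6600 * 0.95 = 6270
Band 3: 4900 * 0.942 = 4616
Band 4: 10700 * 0.938 + 4600 * 0.412 = 10037 + 1895 = 11932
Net migration: Band 3 − 280 → 4336; Band 4 + 100 → 12032
Population now: 0–19=4218, 20–39=6270, 40–59=4336, 60+=12032

12032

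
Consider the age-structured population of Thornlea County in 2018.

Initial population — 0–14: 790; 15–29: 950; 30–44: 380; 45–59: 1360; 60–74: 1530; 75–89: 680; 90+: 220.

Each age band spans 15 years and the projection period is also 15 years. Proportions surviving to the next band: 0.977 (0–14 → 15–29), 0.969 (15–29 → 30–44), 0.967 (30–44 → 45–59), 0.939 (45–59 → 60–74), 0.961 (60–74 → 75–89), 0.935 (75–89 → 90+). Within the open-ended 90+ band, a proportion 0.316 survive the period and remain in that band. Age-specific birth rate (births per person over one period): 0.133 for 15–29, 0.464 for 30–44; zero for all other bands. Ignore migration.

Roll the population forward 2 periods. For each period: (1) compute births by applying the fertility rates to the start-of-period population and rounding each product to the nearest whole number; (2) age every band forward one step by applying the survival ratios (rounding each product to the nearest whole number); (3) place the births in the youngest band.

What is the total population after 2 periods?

Period 1:
Births: 950 × 0.133 = 126 ; 380 × 0.464 = 176 → total 302
15–29: 790 × 0.977 = 772
30–44: 950 × 0.969 = 921
45–59: 380 × 0.967 = 367
60–74: 1360 × 0.939 = 1277
75–89: 1530 × 0.961 = 1470
90+: 680 × 0.935 + 220 × 0.316 = 636 + 70 = 706
Giving 302 / 772 / 921 / 367 / 1277 / 1470 / 706.
Period 2:
Births: 772 × 0.133 = 103 ; 921 × 0.464 = 427 → total 530
15–29: 302 × 0.977 = 295
30–44: 772 × 0.969 = 748
45–59: 921 × 0.967 = 891
60–74: 367 × 0.939 = 345
75–89: 1277 × 0.961 = 1227
90+: 1470 × 0.935 + 706 × 0.316 = 1374 + 223 = 1597
Giving 530 / 295 / 748 / 891 / 345 / 1227 / 1597.
Total after period 2: 530 + 295 + 748 + 891 + 345 + 1227 + 1597 = 5633

5633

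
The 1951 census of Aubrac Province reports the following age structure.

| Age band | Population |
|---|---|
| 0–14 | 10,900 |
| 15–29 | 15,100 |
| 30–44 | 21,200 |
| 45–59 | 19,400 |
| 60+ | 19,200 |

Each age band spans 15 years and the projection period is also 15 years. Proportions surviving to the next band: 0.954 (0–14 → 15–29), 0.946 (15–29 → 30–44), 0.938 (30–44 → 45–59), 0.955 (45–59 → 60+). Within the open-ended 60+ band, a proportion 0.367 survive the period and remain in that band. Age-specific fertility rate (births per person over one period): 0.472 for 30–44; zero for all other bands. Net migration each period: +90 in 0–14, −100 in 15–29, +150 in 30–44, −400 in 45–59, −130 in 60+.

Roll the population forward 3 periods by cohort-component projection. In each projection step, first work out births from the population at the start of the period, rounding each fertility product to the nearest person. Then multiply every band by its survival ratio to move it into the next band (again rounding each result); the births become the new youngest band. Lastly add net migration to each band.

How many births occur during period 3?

4669

(Bands numbered youngest = 1 to oldest = 5.)
Period 1.
Births: 21200 * 0.472 = 10006
Band 2: 10900 * 0.954 = 10399
Band 3: 15100 * 0.946 = 14285
Band 4: 21200 * 0.938 = 19886
Band 5: 19400 * 0.955 + 19200 * 0.367 = 18527 + 7046 = 25573
Net migration: Band 1 + 90 → 10096; Band 2 − 100 → 10299; Band 3 + 150 → 14435; Band 4 − 400 → 19486; Band 5 − 130 → 25443
Population now: 0–14=10096, 15–29=10299, 30–44=14435, 45–59=19486, 60+=25443
Period 2.
Births: 14435 * 0.472 = 6813
Band 2: 10096 * 0.954 = 9632
Band 3: 10299 * 0.946 = 9743
Band 4: 14435 * 0.938 = 13540
Band 5: 19486 * 0.955 + 25443 * 0.367 = 18609 + 9338 = 27947
Net migration: Band 1 + 90 → 6903; Band 2 − 100 → 9532; Band 3 + 150 → 9893; Band 4 − 400 → 13140; Band 5 − 130 → 27817
Population now: 0–14=6903, 15–29=9532, 30–44=9893, 45–59=13140, 60+=27817
Period 3.
Births: 9893 * 0.472 = 4669
Band 2: 6903 * 0.954 = 6585
Band 3: 9532 * 0.946 = 9017
Band 4: 9893 * 0.938 = 9280
Band 5: 13140 * 0.955 + 27817 * 0.367 = 12549 + 10209 = 22758
Net migration: Band 1 + 90 → 4759; Band 2 − 100 → 6485; Band 3 + 150 → 9167; Band 4 − 400 → 8880; Band 5 − 130 → 22628
Population now: 0–14=4759, 15–29=6485, 30–44=9167, 45–59=8880, 60+=22628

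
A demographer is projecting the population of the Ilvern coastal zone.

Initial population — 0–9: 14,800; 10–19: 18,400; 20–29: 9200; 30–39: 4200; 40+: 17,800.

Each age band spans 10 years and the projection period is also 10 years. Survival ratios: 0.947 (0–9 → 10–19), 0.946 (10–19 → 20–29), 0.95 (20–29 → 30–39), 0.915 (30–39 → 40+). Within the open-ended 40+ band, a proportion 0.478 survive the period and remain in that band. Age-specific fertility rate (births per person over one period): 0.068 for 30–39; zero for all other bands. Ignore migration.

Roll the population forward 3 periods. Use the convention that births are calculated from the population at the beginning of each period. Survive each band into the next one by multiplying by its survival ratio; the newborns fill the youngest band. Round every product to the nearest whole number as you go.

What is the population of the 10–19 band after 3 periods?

563

(Bands numbered youngest = 1 to oldest = 5.)
Period 1:
Births: 4200 × 0.068 = 286
Band 2: 14800 × 0.947 = 14016
Band 3: 18400 × 0.946 = 17406
Band 4: 9200 × 0.95 = 8740
Band 5: 4200 × 0.915 + 17800 × 0.478 = 3843 + 8508 = 12351
Population now: 0–9=286, 10–19=14016, 20–29=17406, 30–39=8740, 40+=12351
Period 2:
Births: 8740 × 0.068 = 594
Band 2: 286 × 0.947 = 271
Band 3: 14016 × 0.946 = 13259
Band 4: 17406 × 0.95 = 16536
Band 5: 8740 × 0.915 + 12351 × 0.478 = 7997 + 5904 = 13901
Population now: 0–9=594, 10–19=271, 20–29=13259, 30–39=16536, 40+=13901
Period 3:
Births: 16536 × 0.068 = 1124
Band 2: 594 × 0.947 = 563
Band 3: 271 × 0.946 = 256
Band 4: 13259 × 0.95 = 12596
Band 5: 16536 × 0.915 + 13901 × 0.478 = 15130 + 6645 = 21775
Population now: 0–9=1124, 10–19=563, 20–29=256, 30–39=12596, 40+=21775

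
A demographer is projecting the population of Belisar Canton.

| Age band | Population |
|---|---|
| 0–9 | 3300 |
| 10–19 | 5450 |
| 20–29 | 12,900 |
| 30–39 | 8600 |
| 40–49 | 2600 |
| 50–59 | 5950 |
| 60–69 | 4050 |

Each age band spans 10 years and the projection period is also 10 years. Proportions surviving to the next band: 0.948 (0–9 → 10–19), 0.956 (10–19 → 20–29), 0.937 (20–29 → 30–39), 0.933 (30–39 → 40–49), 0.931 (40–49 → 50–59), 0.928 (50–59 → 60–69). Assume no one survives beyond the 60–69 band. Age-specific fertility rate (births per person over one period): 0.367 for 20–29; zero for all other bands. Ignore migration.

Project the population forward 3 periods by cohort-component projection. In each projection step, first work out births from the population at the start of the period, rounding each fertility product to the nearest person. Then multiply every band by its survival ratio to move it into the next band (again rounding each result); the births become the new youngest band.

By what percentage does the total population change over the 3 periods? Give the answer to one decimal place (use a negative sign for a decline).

-25.3

After projecting period 1:
Births: 12900 × 0.367 = 4734
10–19: 3300 × 0.948 = 3128
20–29: 5450 × 0.956 = 5210
30–39: 12900 × 0.937 = 12087
40–49: 8600 × 0.933 = 8024
50–59: 2600 × 0.931 = 2421
60–69: 5950 × 0.928 = 5522
Giving 4734 / 3128 / 5210 / 12087 / 8024 / 2421 / 5522.
After projecting period 2:
Births: 5210 × 0.367 = 1912
10–19: 4734 × 0.948 = 4488
20–29: 3128 × 0.956 = 2990
30–39: 5210 × 0.937 = 4882
40–49: 12087 × 0.933 = 11277
50–59: 8024 × 0.931 = 7470
60–69: 2421 × 0.928 = 2247
Giving 1912 / 4488 / 2990 / 4882 / 11277 / 7470 / 2247.
After projecting period 3:
Births: 2990 × 0.367 = 1097
10–19: 1912 × 0.948 = 1813
20–29: 4488 × 0.956 = 4291
30–39: 2990 × 0.937 = 2802
40–49: 4882 × 0.933 = 4555
50–59: 11277 × 0.931 = 10499
60–69: 7470 × 0.928 = 6932
Giving 1097 / 1813 / 4291 / 2802 / 4555 / 10499 / 6932.
Total: 42850 → 31989; change = -10861; percentage change = -25.3%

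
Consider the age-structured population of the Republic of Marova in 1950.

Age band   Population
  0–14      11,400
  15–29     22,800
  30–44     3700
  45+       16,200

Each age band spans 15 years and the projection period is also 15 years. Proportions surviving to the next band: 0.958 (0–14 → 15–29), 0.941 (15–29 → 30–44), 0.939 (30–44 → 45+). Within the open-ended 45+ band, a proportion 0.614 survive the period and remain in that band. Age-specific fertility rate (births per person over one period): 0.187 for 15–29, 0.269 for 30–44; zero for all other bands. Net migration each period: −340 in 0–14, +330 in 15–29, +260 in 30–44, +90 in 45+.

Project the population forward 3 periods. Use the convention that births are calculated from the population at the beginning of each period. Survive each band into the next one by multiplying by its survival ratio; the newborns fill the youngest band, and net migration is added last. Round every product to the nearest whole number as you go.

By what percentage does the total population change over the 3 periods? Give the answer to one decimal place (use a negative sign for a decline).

-18.5

[period 1]
Births: 22800 * 0.187 = 4264, 3700 * 0.269 = 995 → total 5259
15–29: 11400 * 0.958 = 10921
30–44: 22800 * 0.941 = 21455
45+: 3700 * 0.939 + 16200 * 0.614 = 3474 + 9947 = 13421
Net migration: 0–14 − 340 → 4919; 15–29 + 330 → 11251; 30–44 + 260 → 21715; 45+ + 90 → 13511
Population now: 0–14=4919, 15–29=11251, 30–44=21715, 45+=13511
[period 2]
Births: 11251 * 0.187 = 2104, 21715 * 0.269 = 5841 → total 7945
15–29: 4919 * 0.958 = 4712
30–44: 11251 * 0.941 = 10587
45+: 21715 * 0.939 + 13511 * 0.614 = 20390 + 8296 = 28686
Net migration: 0–14 − 340 → 7605; 15–29 + 330 → 5042; 30–44 + 260 → 10847; 45+ + 90 → 28776
Population now: 0–14=7605, 15–29=5042, 30–44=10847, 45+=28776
[period 3]
Births: 5042 * 0.187 = 943, 10847 * 0.269 = 2918 → total 3861
15–29: 7605 * 0.958 = 7286
30–44: 5042 * 0.941 = 4745
45+: 10847 * 0.939 + 28776 * 0.614 = 10185 + 17668 = 27853
Net migration: 0–14 − 340 → 3521; 15–29 + 330 → 7616; 30–44 + 260 → 5005; 45+ + 90 → 27943
Population now: 0–14=3521, 15–29=7616, 30–44=5005, 45+=27943
Total: 54100 → 44085; change = -10015; percentage change = -18.5%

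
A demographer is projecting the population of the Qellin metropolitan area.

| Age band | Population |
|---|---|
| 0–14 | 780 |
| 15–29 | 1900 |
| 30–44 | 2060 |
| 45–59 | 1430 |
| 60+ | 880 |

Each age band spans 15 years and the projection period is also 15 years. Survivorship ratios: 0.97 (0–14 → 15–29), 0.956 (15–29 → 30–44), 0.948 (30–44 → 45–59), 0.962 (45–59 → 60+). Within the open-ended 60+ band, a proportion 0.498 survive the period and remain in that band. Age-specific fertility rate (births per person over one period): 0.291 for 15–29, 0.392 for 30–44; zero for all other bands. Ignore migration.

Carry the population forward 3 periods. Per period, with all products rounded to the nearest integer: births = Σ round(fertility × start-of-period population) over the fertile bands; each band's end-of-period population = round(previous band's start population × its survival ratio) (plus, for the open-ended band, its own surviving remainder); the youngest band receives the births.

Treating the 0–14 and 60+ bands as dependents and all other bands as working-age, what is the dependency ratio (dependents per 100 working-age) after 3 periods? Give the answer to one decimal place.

130.1

Let band 1 be 0–14 through band 5 = 60+.
[period 1]
Births: 1900 × 0.291 = 553  |  2060 × 0.392 = 808 → total 1361
Band 2: 780 × 0.97 = 757
Band 3: 1900 × 0.956 = 1816
Band 4: 2060 × 0.948 = 1953
Band 5: 1430 × 0.962 + 880 × 0.498 = 1376 + 438 = 1814
Giving 1361 / 757 / 1816 / 1953 / 1814.
[period 2]
Births: 757 × 0.291 = 220  |  1816 × 0.392 = 712 → total 932
Band 2: 1361 × 0.97 = 1320
Band 3: 757 × 0.956 = 724
Band 4: 1816 × 0.948 = 1722
Band 5: 1953 × 0.962 + 1814 × 0.498 = 1879 + 903 = 2782
Giving 932 / 1320 / 724 / 1722 / 2782.
[period 3]
Births: 1320 × 0.291 = 384  |  724 × 0.392 = 284 → total 668
Band 2: 932 × 0.97 = 904
Band 3: 1320 × 0.956 = 1262
Band 4: 724 × 0.948 = 686
Band 5: 1722 × 0.962 + 2782 × 0.498 = 1657 + 1385 = 3042
Giving 668 / 904 / 1262 / 686 / 3042.
Dependents (band 0–14 + band 60+) = 668 + 3042 = 3710; working-age = 2852; ratio = 3710/2852 × 100 = 130.1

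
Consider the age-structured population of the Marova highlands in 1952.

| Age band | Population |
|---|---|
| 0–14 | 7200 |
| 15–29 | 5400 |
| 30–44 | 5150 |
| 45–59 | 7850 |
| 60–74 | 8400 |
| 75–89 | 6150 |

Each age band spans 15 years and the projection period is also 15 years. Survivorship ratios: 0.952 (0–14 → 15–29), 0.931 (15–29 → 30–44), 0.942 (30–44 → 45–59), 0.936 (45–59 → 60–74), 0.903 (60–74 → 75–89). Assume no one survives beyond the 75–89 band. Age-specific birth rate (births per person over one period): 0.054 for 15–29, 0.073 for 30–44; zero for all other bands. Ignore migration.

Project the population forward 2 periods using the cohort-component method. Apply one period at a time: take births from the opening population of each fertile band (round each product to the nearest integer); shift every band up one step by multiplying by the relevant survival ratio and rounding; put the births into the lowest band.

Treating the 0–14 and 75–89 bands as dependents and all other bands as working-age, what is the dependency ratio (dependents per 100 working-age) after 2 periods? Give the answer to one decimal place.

Numbering the bands 1..6 from youngest to oldest:
Period 1:
Births: 5400 × 0.054 = 292, 5150 × 0.073 = 376 — total 668
Band 2: 7200 × 0.952 = 6854
Band 3: 5400 × 0.931 = 5027
Band 4: 5150 × 0.942 = 4851
Band 5: 7850 × 0.936 = 7348
Band 6: 8400 × 0.903 = 7585
Population now: 0–14=668, 15–29=6854, 30–44=5027, 45–59=4851, 60–74=7348, 75–89=7585
Period 2:
Births: 6854 × 0.054 = 370, 5027 × 0.073 = 367 — total 737
Band 2: 668 × 0.952 = 636
Band 3: 6854 × 0.931 = 6381
Band 4: 5027 × 0.942 = 4735
Band 5: 4851 × 0.936 = 4541
Band 6: 7348 × 0.903 = 6635
Population now: 0–14=737, 15–29=636, 30–44=6381, 45–59=4735, 60–74=4541, 75–89=6635
Dependents (band 0–14 + band 75–89) = 737 + 6635 = 7372; working-age = 16293; ratio = 7372/16293 × 100 = 45.2

45.2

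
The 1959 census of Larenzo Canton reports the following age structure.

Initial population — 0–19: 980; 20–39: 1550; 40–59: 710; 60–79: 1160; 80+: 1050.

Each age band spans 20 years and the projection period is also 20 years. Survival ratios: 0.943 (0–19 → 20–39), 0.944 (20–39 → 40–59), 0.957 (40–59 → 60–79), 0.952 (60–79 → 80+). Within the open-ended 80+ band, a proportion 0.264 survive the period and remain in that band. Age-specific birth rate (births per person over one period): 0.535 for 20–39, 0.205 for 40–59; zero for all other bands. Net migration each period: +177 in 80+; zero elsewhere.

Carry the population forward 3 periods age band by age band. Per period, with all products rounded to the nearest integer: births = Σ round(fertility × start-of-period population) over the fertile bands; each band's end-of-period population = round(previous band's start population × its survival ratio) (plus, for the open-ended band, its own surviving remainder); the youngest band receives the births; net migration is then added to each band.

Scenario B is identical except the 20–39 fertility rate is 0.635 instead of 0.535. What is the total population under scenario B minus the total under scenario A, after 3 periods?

410

Period 1:
Births: 1550 * 0.535 = 829  |  710 * 0.205 = 146 → total 975
20–39: 980 * 0.943 = 924
40–59: 1550 * 0.944 = 1463
60–79: 710 * 0.957 = 679
80+: 1160 * 0.952 + 1050 * 0.264 = 1104 + 277 = 1381
Net migration: 80+ + 177 → 1558
Giving 975 / 924 / 1463 / 679 / 1558.
Period 2:
Births: 924 * 0.535 = 494  |  1463 * 0.205 = 300 → total 794
20–39: 975 * 0.943 = 919
40–59: 924 * 0.944 = 872
60–79: 1463 * 0.957 = 1400
80+: 679 * 0.952 + 1558 * 0.264 = 646 + 411 = 1057
Net migration: 80+ + 177 → 1234
Giving 794 / 919 / 872 / 1400 / 1234.
Period 3:
Births: 919 * 0.535 = 492  |  872 * 0.205 = 179 → total 671
20–39: 794 * 0.943 = 749
40–59: 919 * 0.944 = 868
60–79: 872 * 0.957 = 835
80+: 1400 * 0.952 + 1234 * 0.264 = 1333 + 326 = 1659
Net migration: 80+ + 177 → 1836
Giving 671 / 749 / 868 / 835 / 1836.
Scenario A total after 3 periods: 4959
Scenario B projection —
Period 1:
Births: 1550 * 0.635 = 984  |  710 * 0.205 = 146 → total 1130
20–39: 980 * 0.943 = 924
40–59: 1550 * 0.944 = 1463
60–79: 710 * 0.957 = 679
80+: 1160 * 0.952 + 1050 * 0.264 = 1104 + 277 = 1381
Net migration: 80+ + 177 → 1558
Giving 1130 / 924 / 1463 / 679 / 1558.
Period 2:
Births: 924 * 0.635 = 587  |  1463 * 0.205 = 300 → total 887
20–39: 1130 * 0.943 = 1066
40–59: 924 * 0.944 = 872
60–79: 1463 * 0.957 = 1400
80+: 679 * 0.952 + 1558 * 0.264 = 646 + 411 = 1057
Net migration: 80+ + 177 → 1234
Giving 887 / 1066 / 872 / 1400 / 1234.
Period 3:
Births: 1066 * 0.635 = 677  |  872 * 0.205 = 179 → total 856
20–39: 887 * 0.943 = 836
40–59: 1066 * 0.944 = 1006
60–79: 872 * 0.957 = 835
80+: 1400 * 0.952 + 1234 * 0.264 = 1333 + 326 = 1659
Net migration: 80+ + 177 → 1836
Giving 856 / 836 / 1006 / 835 / 1836.
Scenario B total after 3 periods: 5369
Difference B − A = 5369 − 4959 = 410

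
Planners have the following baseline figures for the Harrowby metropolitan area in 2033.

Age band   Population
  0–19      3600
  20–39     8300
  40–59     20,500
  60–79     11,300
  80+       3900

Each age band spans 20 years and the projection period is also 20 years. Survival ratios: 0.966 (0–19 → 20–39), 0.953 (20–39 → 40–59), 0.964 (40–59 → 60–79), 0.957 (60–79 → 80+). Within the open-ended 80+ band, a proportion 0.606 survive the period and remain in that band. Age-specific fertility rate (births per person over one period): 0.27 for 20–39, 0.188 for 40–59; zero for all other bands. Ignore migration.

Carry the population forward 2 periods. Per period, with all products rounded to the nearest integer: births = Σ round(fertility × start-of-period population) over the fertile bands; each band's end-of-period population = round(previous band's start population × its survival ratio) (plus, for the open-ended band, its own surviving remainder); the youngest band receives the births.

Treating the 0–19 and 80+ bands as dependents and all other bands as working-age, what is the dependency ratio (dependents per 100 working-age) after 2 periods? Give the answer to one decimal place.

Call the groups 1 to 5, youngest first.
After projecting period 1:
Births: 8300 * 0.27 = 2241  |  20500 * 0.188 = 3854 → total 6095
Group 2: 3600 * 0.966 = 3478
Group 3: 8300 * 0.953 = 7910
Group 4: 20500 * 0.964 = 19762
Group 5: 11300 * 0.957 + 3900 * 0.606 = 10814 + 2363 = 13177
Giving 6095 / 3478 / 7910 / 19762 / 13177.
After projecting period 2:
Births: 3478 * 0.27 = 939  |  7910 * 0.188 = 1487 → total 2426
Group 2: 6095 * 0.966 = 5888
Group 3: 3478 * 0.953 = 3315
Group 4: 7910 * 0.964 = 7625
Group 5: 19762 * 0.957 + 13177 * 0.606 = 18912 + 7985 = 26897
Giving 2426 / 5888 / 3315 / 7625 / 26897.
Dependents (band 0–19 + band 80+) = 2426 + 26897 = 29323; working-age = 16828; ratio = 29323/16828 × 100 = 174.3

174.3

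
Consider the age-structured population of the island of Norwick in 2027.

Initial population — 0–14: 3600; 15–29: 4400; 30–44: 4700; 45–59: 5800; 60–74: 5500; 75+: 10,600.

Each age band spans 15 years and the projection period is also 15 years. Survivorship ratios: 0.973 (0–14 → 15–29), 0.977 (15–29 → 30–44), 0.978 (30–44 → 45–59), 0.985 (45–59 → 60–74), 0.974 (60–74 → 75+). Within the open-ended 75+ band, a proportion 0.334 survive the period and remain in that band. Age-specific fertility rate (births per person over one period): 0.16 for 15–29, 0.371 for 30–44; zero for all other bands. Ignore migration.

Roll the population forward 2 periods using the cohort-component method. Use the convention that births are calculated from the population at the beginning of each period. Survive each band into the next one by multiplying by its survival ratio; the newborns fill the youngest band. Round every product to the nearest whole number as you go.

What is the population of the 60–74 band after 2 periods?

Period 1:
Births: 4400 * 0.16 = 704  |  4700 * 0.371 = 1744 ⇒ total 2448
15–29: 3600 * 0.973 = 3503
30–44: 4400 * 0.977 = 4299
45–59: 4700 * 0.978 = 4597
60–74: 5800 * 0.985 = 5713
75+: 5500 * 0.974 + 10600 * 0.334 = 5357 + 3540 = 8897
→ [2448, 3503, 4299, 4597, 5713, 8897]
Period 2:
Births: 3503 * 0.16 = 560  |  4299 * 0.371 = 1595 ⇒ total 2155
15–29: 2448 * 0.973 = 2382
30–44: 3503 * 0.977 = 3422
45–59: 4299 * 0.978 = 4204
60–74: 4597 * 0.985 = 4528
75+: 5713 * 0.974 + 8897 * 0.334 = 5564 + 2972 = 8536
→ [2155, 2382, 3422, 4204, 4528, 8536]

4528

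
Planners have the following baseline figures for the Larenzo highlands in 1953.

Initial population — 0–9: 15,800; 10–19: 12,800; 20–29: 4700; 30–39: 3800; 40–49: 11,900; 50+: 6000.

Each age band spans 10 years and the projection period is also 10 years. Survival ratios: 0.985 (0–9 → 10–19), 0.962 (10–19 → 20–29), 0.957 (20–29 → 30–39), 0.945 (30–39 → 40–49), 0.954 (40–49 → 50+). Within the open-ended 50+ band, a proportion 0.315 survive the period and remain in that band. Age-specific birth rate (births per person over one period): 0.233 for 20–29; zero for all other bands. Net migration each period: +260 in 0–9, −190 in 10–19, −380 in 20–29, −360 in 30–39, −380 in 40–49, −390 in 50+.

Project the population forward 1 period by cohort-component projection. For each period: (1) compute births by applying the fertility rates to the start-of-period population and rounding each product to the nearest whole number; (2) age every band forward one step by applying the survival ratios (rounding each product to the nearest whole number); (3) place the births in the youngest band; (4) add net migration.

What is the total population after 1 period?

(Groups numbered youngest = 1 to oldest = 6.)
Period 1:
Births: 4700 * 0.233 = 1095
Group 2: 15800 * 0.985 = 15563
Group 3: 12800 * 0.962 = 12314
Group 4: 4700 * 0.957 = 4498
Group 5: 3800 * 0.945 = 3591
Group 6: 11900 * 0.954 + 6000 * 0.315 = 11353 + 1890 = 13243
Net migration: Group 1 + 260 → 1355; Group 2 − 190 → 15373; Group 3 − 380 → 11934; Group 4 − 360 → 4138; Group 5 − 380 → 3211; Group 6 − 390 → 12853
End of period: [1355, 15373, 11934, 4138, 3211, 12853]
Total after period 1: 1355 + 15373 + 11934 + 4138 + 3211 + 12853 = 48864

48864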